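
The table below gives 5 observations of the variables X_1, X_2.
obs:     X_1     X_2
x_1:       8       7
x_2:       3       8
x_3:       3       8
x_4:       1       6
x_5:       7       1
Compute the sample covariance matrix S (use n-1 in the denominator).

Step 1 — column means:
  mean(X_1) = (8 + 3 + 3 + 1 + 7) / 5 = 22/5 = 4.4
  mean(X_2) = (7 + 8 + 8 + 6 + 1) / 5 = 30/5 = 6

Step 2 — sample covariance S[i,j] = (1/(n-1)) · Σ_k (x_{k,i} - mean_i) · (x_{k,j} - mean_j), with n-1 = 4.
  S[X_1,X_1] = ((3.6)·(3.6) + (-1.4)·(-1.4) + (-1.4)·(-1.4) + (-3.4)·(-3.4) + (2.6)·(2.6)) / 4 = 35.2/4 = 8.8
  S[X_1,X_2] = ((3.6)·(1) + (-1.4)·(2) + (-1.4)·(2) + (-3.4)·(0) + (2.6)·(-5)) / 4 = -15/4 = -3.75
  S[X_2,X_2] = ((1)·(1) + (2)·(2) + (2)·(2) + (0)·(0) + (-5)·(-5)) / 4 = 34/4 = 8.5

S is symmetric (S[j,i] = S[i,j]). Assembling:

S = [[8.8, -3.75],
 [-3.75, 8.5]]


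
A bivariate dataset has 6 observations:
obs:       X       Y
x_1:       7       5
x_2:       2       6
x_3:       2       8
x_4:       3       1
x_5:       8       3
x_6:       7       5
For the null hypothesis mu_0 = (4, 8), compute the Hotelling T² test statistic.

Step 1 — sample mean vector:
  mean(X) = (7 + 2 + 2 + 3 + 8 + 7) / 6 = 29/6 = 4.8333
  mean(Y) = (5 + 6 + 8 + 1 + 3 + 5) / 6 = 28/6 = 4.6667
  x̄ = (4.8333, 4.6667),  deviation x̄ - mu_0 = (4.8333, 4.6667) - (4, 8) = (0.8333, -3.3333).

Step 2 — sample covariance matrix, S[i,j] = (1/(n-1)) · Σ_k (x_{k,i} - mean_i) · (x_{k,j} - mean_j), divisor n-1 = 5:
  S[X,X] = ((2.1667)·(2.1667) + (-2.8333)·(-2.8333) + (-2.8333)·(-2.8333) + (-1.8333)·(-1.8333) + (3.1667)·(3.1667) + (2.1667)·(2.1667)) / 5 = 38.8333/5 = 7.7667
  S[X,Y] = ((2.1667)·(0.3333) + (-2.8333)·(1.3333) + (-2.8333)·(3.3333) + (-1.8333)·(-3.6667) + (3.1667)·(-1.6667) + (2.1667)·(0.3333)) / 5 = -10.3333/5 = -2.0667
  S[Y,Y] = ((0.3333)·(0.3333) + (1.3333)·(1.3333) + (3.3333)·(3.3333) + (-3.6667)·(-3.6667) + (-1.6667)·(-1.6667) + (0.3333)·(0.3333)) / 5 = 29.3333/5 = 5.8667
  S = [[7.7667, -2.0667],
 [-2.0667, 5.8667]].

Step 3 — invert S. det(S) = 7.7667·5.8667 - (-2.0667)² = 41.2933.
  S^{-1} = (1/det) · [[d, -b], [-b, a]] = [[0.1421, 0.05],
 [0.05, 0.1881]].

Step 4 — quadratic form (x̄ - mu_0)^T · S^{-1} · (x̄ - mu_0):
  S^{-1} · (x̄ - mu_0) = (-0.0484, -0.5852),
  (x̄ - mu_0)^T · [...] = (0.8333)·(-0.0484) + (-3.3333)·(-0.5852) = 1.9105.

Step 5 — scale by n: T² = 6 · 1.9105 = 11.4627.

T² ≈ 11.4627


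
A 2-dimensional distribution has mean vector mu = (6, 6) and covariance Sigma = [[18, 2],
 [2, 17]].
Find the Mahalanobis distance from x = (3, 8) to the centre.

Step 1 — centre the observation: (x - mu) = (-3, 2).

Step 2 — invert Sigma. det(Sigma) = 18·17 - (2)² = 302.
  Sigma^{-1} = (1/det) · [[d, -b], [-b, a]] = [[0.0563, -0.0066],
 [-0.0066, 0.0596]].

Step 3 — form the quadratic (x - mu)^T · Sigma^{-1} · (x - mu):
  Sigma^{-1} · (x - mu) = (-0.1821, 0.1391).
  (x - mu)^T · [Sigma^{-1} · (x - mu)] = (-3)·(-0.1821) + (2)·(0.1391) = 0.8245.

Step 4 — take square root: d = √(0.8245) ≈ 0.908.

d(x, mu) = √(0.8245) ≈ 0.908


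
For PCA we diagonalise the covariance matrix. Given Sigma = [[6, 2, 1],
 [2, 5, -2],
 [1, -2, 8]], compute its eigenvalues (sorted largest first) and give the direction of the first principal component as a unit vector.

Step 1 — characteristic polynomial p(λ) = det(λI - Sigma) = λ³ - tr·λ² + c_1·λ - det, where tr = trace, c_1 = sum of the principal 2×2 minors, det = det(Sigma):
  tr = 6 + 5 + 8 = 19,
  c_1 = (6·5 - (2)²) + (6·8 - (1)²) + (5·8 - (-2)²) = 26 + 47 + 36 = 109,
  det = 6·(5·8 - (-2)²) - (2)·((2)·8 - (-2)·(1)) + (1)·((2)·(-2) - 5·(1)) = 6·(36) - (2)·(18) + (1)·(-9) = 171.
  So p(λ) = λ³ - 19λ² + 109λ - 171.
Step 2 — look for an integer root (rational root theorem: any rational root is an integer divisor of 171). Testing λ = 9:
  p(9) = 729 - 1539 + 981 - 171 = 0  ✓
  Dividing out (λ - 9): p(λ) = (λ - 9)(λ² - 10λ + 19).
Step 3 — remaining eigenvalues from the quadratic λ² - 10λ + 19 = 0:
  Δ = 10² - 4·19 = 100 - 76 = 24,  λ = (10 ± √24)/2 = (10 ± 4.899)/2 ≈ 7.4495 or 2.5505.
  Sorted: λ_1 = 9,  λ_2 = 7.4495,  λ_3 = 2.5505  (check: sum = 19 = tr ✓).

Step 4 — unit eigenvector for λ_1 = 9: v spans the null space of (Sigma - λ_1 I), whose rows are
  r_1 = (-3, 2, 1),  r_2 = (2, -4, -2),  r_3 = (1, -2, -1).
  v is orthogonal to every row, so take v ∝ r_1 × r_2 = ((2)·(-2) - (1)·(-4), (1)·(2) - (-3)·(-2), (-3)·(-4) - (2)·(2)) = (0, -4, 8).
  Rescale (divide by 4; multiply by -1 so the first nonzero entry is positive): u = (0, 1, -2).
  ||u|| = √((0)² + (1)² + (-2)²) = √(5) ≈ 2.2361,  v_1 = u/||u|| ≈ (0, 0.4472, -0.8944) (||v_1|| = 1).

λ_1 = 9,  λ_2 = 7.4495,  λ_3 = 2.5505;  v_1 ≈ (0, 0.4472, -0.8944)


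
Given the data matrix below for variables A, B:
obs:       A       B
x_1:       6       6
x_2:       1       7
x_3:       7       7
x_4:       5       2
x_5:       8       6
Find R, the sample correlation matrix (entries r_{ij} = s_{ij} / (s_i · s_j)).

Step 1 — column means:
  mean(A) = (6 + 1 + 7 + 5 + 8) / 5 = 27/5 = 5.4
  mean(B) = (6 + 7 + 7 + 2 + 6) / 5 = 28/5 = 5.6

Step 2 — sample variances and covariances s[i,j] = (1/(n-1)) · Σ_k (x_{k,i} - mean_i) · (x_{k,j} - mean_j), with n-1 = 4:
  s[A,A] = ((0.6)·(0.6) + (-4.4)·(-4.4) + (1.6)·(1.6) + (-0.4)·(-0.4) + (2.6)·(2.6)) / 4 = 29.2/4 = 7.3
  s[A,B] = ((0.6)·(0.4) + (-4.4)·(1.4) + (1.6)·(1.4) + (-0.4)·(-3.6) + (2.6)·(0.4)) / 4 = -1.2/4 = -0.3
  s[B,B] = ((0.4)·(0.4) + (1.4)·(1.4) + (1.4)·(1.4) + (-3.6)·(-3.6) + (0.4)·(0.4)) / 4 = 17.2/4 = 4.3
  Sample standard deviations s_i = √(s[i,i]):
  s(A) = √(7.3) = 2.7019
  s(B) = √(4.3) = 2.0736

Step 3 — r_{ij} = s_{ij} / (s_i · s_j):
  r[A,A] = 1 (diagonal).
  r[A,B] = -0.3 / (2.7019 · 2.0736) = -0.3 / 5.6027 = -0.0535
  r[B,B] = 1 (diagonal).

R is symmetric with unit diagonal. Assembling:

R = [[1, -0.0535],
 [-0.0535, 1]]


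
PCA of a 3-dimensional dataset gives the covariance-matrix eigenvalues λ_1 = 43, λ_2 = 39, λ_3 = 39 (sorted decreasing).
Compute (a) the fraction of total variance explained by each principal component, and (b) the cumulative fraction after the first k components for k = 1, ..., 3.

Step 1 — total variance = trace(Sigma) = Σ λ_i = 43 + 39 + 39 = 121.

Step 2 — fraction explained by component i = λ_i / Σ λ:
  PC1: 43/121 = 0.3554
  PC2: 39/121 = 0.3223
  PC3: 39/121 = 0.3223

Step 3 — cumulative fraction after k components = (λ_1 + ... + λ_k) / Σ λ:
  k = 1: 43/121 = 0.3554
  k = 2: (43 + 39)/121 = 82/121 = 0.6777
  k = 3: (43 + 39 + 39)/121 = 121/121 = 1

Summary (fraction, with percent):

explained: PC1 0.3554 (35.54%), PC2 0.3223 (32.23%), PC3 0.3223 (32.23%);  cumulative: 0.3554, 0.6777, 1


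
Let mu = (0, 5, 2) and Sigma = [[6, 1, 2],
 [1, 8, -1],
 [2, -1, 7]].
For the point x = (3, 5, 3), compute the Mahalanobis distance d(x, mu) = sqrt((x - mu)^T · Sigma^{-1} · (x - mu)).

Step 1 — centre the observation: (x - mu) = (3, 0, 1).

Step 2 — invert Sigma (cofactor / det for 3×3, or solve directly):
  Sigma^{-1} = [[0.1916, -0.0314, -0.0592],
 [-0.0314, 0.1324, 0.0279],
 [-0.0592, 0.0279, 0.1638]].

Step 3 — form the quadratic (x - mu)^T · Sigma^{-1} · (x - mu):
  Sigma^{-1} · (x - mu) = (0.5157, -0.0662, -0.0139).
  (x - mu)^T · [Sigma^{-1} · (x - mu)] = (3)·(0.5157) + (0)·(-0.0662) + (1)·(-0.0139) = 1.5331.

Step 4 — take square root: d = √(1.5331) ≈ 1.2382.

d(x, mu) = √(1.5331) ≈ 1.2382


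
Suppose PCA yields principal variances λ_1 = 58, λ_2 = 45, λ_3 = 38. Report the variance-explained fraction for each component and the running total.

Step 1 — total variance = trace(Sigma) = Σ λ_i = 58 + 45 + 38 = 141.

Step 2 — fraction explained by component i = λ_i / Σ λ:
  PC1: 58/141 = 0.4113
  PC2: 45/141 = 0.3191
  PC3: 38/141 = 0.2695

Step 3 — cumulative fraction after k components = (λ_1 + ... + λ_k) / Σ λ:
  k = 1: 58/141 = 0.4113
  k = 2: (58 + 45)/141 = 103/141 = 0.7305
  k = 3: (58 + 45 + 38)/141 = 141/141 = 1

Summary (fraction, with percent):

explained: PC1 0.4113 (41.13%), PC2 0.3191 (31.91%), PC3 0.2695 (26.95%);  cumulative: 0.4113, 0.7305, 1


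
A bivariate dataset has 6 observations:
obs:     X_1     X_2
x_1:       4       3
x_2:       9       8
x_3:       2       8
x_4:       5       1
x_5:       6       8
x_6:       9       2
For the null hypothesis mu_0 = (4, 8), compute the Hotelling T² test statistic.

Step 1 — sample mean vector:
  mean(X_1) = (4 + 9 + 2 + 5 + 6 + 9) / 6 = 35/6 = 5.8333
  mean(X_2) = (3 + 8 + 8 + 1 + 8 + 2) / 6 = 30/6 = 5
  x̄ = (5.8333, 5),  deviation x̄ - mu_0 = (5.8333, 5) - (4, 8) = (1.8333, -3).

Step 2 — sample covariance matrix, S[i,j] = (1/(n-1)) · Σ_k (x_{k,i} - mean_i) · (x_{k,j} - mean_j), divisor n-1 = 5:
  S[X_1,X_1] = ((-1.8333)·(-1.8333) + (3.1667)·(3.1667) + (-3.8333)·(-3.8333) + (-0.8333)·(-0.8333) + (0.1667)·(0.1667) + (3.1667)·(3.1667)) / 5 = 38.8333/5 = 7.7667
  S[X_1,X_2] = ((-1.8333)·(-2) + (3.1667)·(3) + (-3.8333)·(3) + (-0.8333)·(-4) + (0.1667)·(3) + (3.1667)·(-3)) / 5 = -4/5 = -0.8
  S[X_2,X_2] = ((-2)·(-2) + (3)·(3) + (3)·(3) + (-4)·(-4) + (3)·(3) + (-3)·(-3)) / 5 = 56/5 = 11.2
  S = [[7.7667, -0.8],
 [-0.8, 11.2]].

Step 3 — invert S. det(S) = 7.7667·11.2 - (-0.8)² = 86.3467.
  S^{-1} = (1/det) · [[d, -b], [-b, a]] = [[0.1297, 0.0093],
 [0.0093, 0.0899]].

Step 4 — quadratic form (x̄ - mu_0)^T · S^{-1} · (x̄ - mu_0):
  S^{-1} · (x̄ - mu_0) = (0.21, -0.2529),
  (x̄ - mu_0)^T · [...] = (1.8333)·(0.21) + (-3)·(-0.2529) = 1.1436.

Step 5 — scale by n: T² = 6 · 1.1436 = 6.8615.

T² ≈ 6.8615


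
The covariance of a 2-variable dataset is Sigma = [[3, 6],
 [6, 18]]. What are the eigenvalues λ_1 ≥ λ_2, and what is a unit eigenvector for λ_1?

Step 1 — characteristic polynomial of 2×2 Sigma:
  det(Sigma - λI) = λ² - trace · λ + det = 0.
  trace = 3 + 18 = 21, det = 3·18 - (6)² = 18.
Step 2 — discriminant:
  Δ = trace² - 4·det = 441 - 72 = 369.
Step 3 — eigenvalues:
  λ = (trace ± √Δ)/2 = (21 ± 19.2094)/2,
  λ_1 = 20.1047,  λ_2 = 0.8953.

Step 4 — unit eigenvector for λ_1: solve (Sigma - λ_1 I)v = 0. First row:
  (3 - 20.1047)·v_x + (6)·v_y = 0, i.e. (-17.1047)·v_x + (6)·v_y = 0,
  so v ∝ (b, λ_1 - a) = (6, 17.1047) = u.
  ||u|| = √((6)² + (17.1047)²) = √(328.5703) ≈ 18.1265,
  v_1 = u/||u|| ≈ (0.331, 0.9436) (||v_1|| = 1).

λ_1 = 20.1047,  λ_2 = 0.8953;  v_1 ≈ (0.331, 0.9436)


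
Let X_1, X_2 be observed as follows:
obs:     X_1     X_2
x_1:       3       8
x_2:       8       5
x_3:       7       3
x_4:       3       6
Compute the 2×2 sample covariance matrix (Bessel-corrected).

Step 1 — column means:
  mean(X_1) = (3 + 8 + 7 + 3) / 4 = 21/4 = 5.25
  mean(X_2) = (8 + 5 + 3 + 6) / 4 = 22/4 = 5.5

Step 2 — sample covariance S[i,j] = (1/(n-1)) · Σ_k (x_{k,i} - mean_i) · (x_{k,j} - mean_j), with n-1 = 3.
  S[X_1,X_1] = ((-2.25)·(-2.25) + (2.75)·(2.75) + (1.75)·(1.75) + (-2.25)·(-2.25)) / 3 = 20.75/3 = 6.9167
  S[X_1,X_2] = ((-2.25)·(2.5) + (2.75)·(-0.5) + (1.75)·(-2.5) + (-2.25)·(0.5)) / 3 = -12.5/3 = -4.1667
  S[X_2,X_2] = ((2.5)·(2.5) + (-0.5)·(-0.5) + (-2.5)·(-2.5) + (0.5)·(0.5)) / 3 = 13/3 = 4.3333

S is symmetric (S[j,i] = S[i,j]). Assembling:

S = [[6.9167, -4.1667],
 [-4.1667, 4.3333]]


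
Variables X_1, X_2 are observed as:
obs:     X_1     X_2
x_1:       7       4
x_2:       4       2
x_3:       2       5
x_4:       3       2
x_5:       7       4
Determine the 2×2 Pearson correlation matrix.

Step 1 — column means:
  mean(X_1) = (7 + 4 + 2 + 3 + 7) / 5 = 23/5 = 4.6
  mean(X_2) = (4 + 2 + 5 + 2 + 4) / 5 = 17/5 = 3.4

Step 2 — sample variances and covariances s[i,j] = (1/(n-1)) · Σ_k (x_{k,i} - mean_i) · (x_{k,j} - mean_j), with n-1 = 4:
  s[X_1,X_1] = ((2.4)·(2.4) + (-0.6)·(-0.6) + (-2.6)·(-2.6) + (-1.6)·(-1.6) + (2.4)·(2.4)) / 4 = 21.2/4 = 5.3
  s[X_1,X_2] = ((2.4)·(0.6) + (-0.6)·(-1.4) + (-2.6)·(1.6) + (-1.6)·(-1.4) + (2.4)·(0.6)) / 4 = 1.8/4 = 0.45
  s[X_2,X_2] = ((0.6)·(0.6) + (-1.4)·(-1.4) + (1.6)·(1.6) + (-1.4)·(-1.4) + (0.6)·(0.6)) / 4 = 7.2/4 = 1.8
  Sample standard deviations s_i = √(s[i,i]):
  s(X_1) = √(5.3) = 2.3022
  s(X_2) = √(1.8) = 1.3416

Step 3 — r_{ij} = s_{ij} / (s_i · s_j):
  r[X_1,X_1] = 1 (diagonal).
  r[X_1,X_2] = 0.45 / (2.3022 · 1.3416) = 0.45 / 3.0887 = 0.1457
  r[X_2,X_2] = 1 (diagonal).

R is symmetric with unit diagonal. Assembling:

R = [[1, 0.1457],
 [0.1457, 1]]


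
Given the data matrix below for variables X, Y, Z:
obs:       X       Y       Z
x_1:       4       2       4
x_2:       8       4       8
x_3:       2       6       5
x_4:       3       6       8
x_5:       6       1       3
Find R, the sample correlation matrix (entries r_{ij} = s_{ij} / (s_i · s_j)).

Step 1 — column means:
  mean(X) = (4 + 8 + 2 + 3 + 6) / 5 = 23/5 = 4.6
  mean(Y) = (2 + 4 + 6 + 6 + 1) / 5 = 19/5 = 3.8
  mean(Z) = (4 + 8 + 5 + 8 + 3) / 5 = 28/5 = 5.6

Step 2 — sample variances and covariances s[i,j] = (1/(n-1)) · Σ_k (x_{k,i} - mean_i) · (x_{k,j} - mean_j), with n-1 = 4:
  s[X,X] = ((-0.6)·(-0.6) + (3.4)·(3.4) + (-2.6)·(-2.6) + (-1.6)·(-1.6) + (1.4)·(1.4)) / 4 = 23.2/4 = 5.8
  s[X,Y] = ((-0.6)·(-1.8) + (3.4)·(0.2) + (-2.6)·(2.2) + (-1.6)·(2.2) + (1.4)·(-2.8)) / 4 = -11.4/4 = -2.85
  s[X,Z] = ((-0.6)·(-1.6) + (3.4)·(2.4) + (-2.6)·(-0.6) + (-1.6)·(2.4) + (1.4)·(-2.6)) / 4 = 3.2/4 = 0.8
  s[Y,Y] = ((-1.8)·(-1.8) + (0.2)·(0.2) + (2.2)·(2.2) + (2.2)·(2.2) + (-2.8)·(-2.8)) / 4 = 20.8/4 = 5.2
  s[Y,Z] = ((-1.8)·(-1.6) + (0.2)·(2.4) + (2.2)·(-0.6) + (2.2)·(2.4) + (-2.8)·(-2.6)) / 4 = 14.6/4 = 3.65
  s[Z,Z] = ((-1.6)·(-1.6) + (2.4)·(2.4) + (-0.6)·(-0.6) + (2.4)·(2.4) + (-2.6)·(-2.6)) / 4 = 21.2/4 = 5.3
  Sample standard deviations s_i = √(s[i,i]):
  s(X) = √(5.8) = 2.4083
  s(Y) = √(5.2) = 2.2804
  s(Z) = √(5.3) = 2.3022

Step 3 — r_{ij} = s_{ij} / (s_i · s_j):
  r[X,X] = 1 (diagonal).
  r[X,Y] = -2.85 / (2.4083 · 2.2804) = -2.85 / 5.4918 = -0.519
  r[X,Z] = 0.8 / (2.4083 · 2.3022) = 0.8 / 5.5444 = 0.1443
  r[Y,Y] = 1 (diagonal).
  r[Y,Z] = 3.65 / (2.2804 · 2.3022) = 3.65 / 5.2498 = 0.6953
  r[Z,Z] = 1 (diagonal).

R is symmetric with unit diagonal. Assembling:

R = [[1, -0.519, 0.1443],
 [-0.519, 1, 0.6953],
 [0.1443, 0.6953, 1]]


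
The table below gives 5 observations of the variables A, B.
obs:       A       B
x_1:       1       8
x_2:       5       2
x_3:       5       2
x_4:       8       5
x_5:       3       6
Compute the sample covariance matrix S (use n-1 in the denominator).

Step 1 — column means:
  mean(A) = (1 + 5 + 5 + 8 + 3) / 5 = 22/5 = 4.4
  mean(B) = (8 + 2 + 2 + 5 + 6) / 5 = 23/5 = 4.6

Step 2 — sample covariance S[i,j] = (1/(n-1)) · Σ_k (x_{k,i} - mean_i) · (x_{k,j} - mean_j), with n-1 = 4.
  S[A,A] = ((-3.4)·(-3.4) + (0.6)·(0.6) + (0.6)·(0.6) + (3.6)·(3.6) + (-1.4)·(-1.4)) / 4 = 27.2/4 = 6.8
  S[A,B] = ((-3.4)·(3.4) + (0.6)·(-2.6) + (0.6)·(-2.6) + (3.6)·(0.4) + (-1.4)·(1.4)) / 4 = -15.2/4 = -3.8
  S[B,B] = ((3.4)·(3.4) + (-2.6)·(-2.6) + (-2.6)·(-2.6) + (0.4)·(0.4) + (1.4)·(1.4)) / 4 = 27.2/4 = 6.8

S is symmetric (S[j,i] = S[i,j]). Assembling:

S = [[6.8, -3.8],
 [-3.8, 6.8]]


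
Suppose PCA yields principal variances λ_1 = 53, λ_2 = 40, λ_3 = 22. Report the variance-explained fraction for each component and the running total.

Step 1 — total variance = trace(Sigma) = Σ λ_i = 53 + 40 + 22 = 115.

Step 2 — fraction explained by component i = λ_i / Σ λ:
  PC1: 53/115 = 0.4609
  PC2: 40/115 = 0.3478
  PC3: 22/115 = 0.1913

Step 3 — cumulative fraction after k components = (λ_1 + ... + λ_k) / Σ λ:
  k = 1: 53/115 = 0.4609
  k = 2: (53 + 40)/115 = 93/115 = 0.8087
  k = 3: (53 + 40 + 22)/115 = 115/115 = 1

Summary (fraction, with percent):

explained: PC1 0.4609 (46.09%), PC2 0.3478 (34.78%), PC3 0.1913 (19.13%);  cumulative: 0.4609, 0.8087, 1


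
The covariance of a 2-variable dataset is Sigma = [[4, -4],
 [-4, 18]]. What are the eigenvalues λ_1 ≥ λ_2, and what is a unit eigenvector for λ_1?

Step 1 — characteristic polynomial of 2×2 Sigma:
  det(Sigma - λI) = λ² - trace · λ + det = 0.
  trace = 4 + 18 = 22, det = 4·18 - (-4)² = 56.
Step 2 — discriminant:
  Δ = trace² - 4·det = 484 - 224 = 260.
Step 3 — eigenvalues:
  λ = (trace ± √Δ)/2 = (22 ± 16.1245)/2,
  λ_1 = 19.0623,  λ_2 = 2.9377.

Step 4 — unit eigenvector for λ_1: solve (Sigma - λ_1 I)v = 0. First row:
  (4 - 19.0623)·v_x + (-4)·v_y = 0, i.e. (-15.0623)·v_x + (-4)·v_y = 0,
  so v ∝ (b, λ_1 - a) = (-4, 15.0623); multiply by -1 so the first entry is positive: u = (4, -15.0623).
  ||u|| = √((4)² + (-15.0623)²) = √(242.8716) ≈ 15.5843,
  v_1 = u/||u|| ≈ (0.2567, -0.9665) (||v_1|| = 1).

λ_1 = 19.0623,  λ_2 = 2.9377;  v_1 ≈ (0.2567, -0.9665)


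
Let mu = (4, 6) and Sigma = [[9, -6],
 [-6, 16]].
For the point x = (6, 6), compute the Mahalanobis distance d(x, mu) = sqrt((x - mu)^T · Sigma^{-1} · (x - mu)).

Step 1 — centre the observation: (x - mu) = (2, 0).

Step 2 — invert Sigma. det(Sigma) = 9·16 - (-6)² = 108.
  Sigma^{-1} = (1/det) · [[d, -b], [-b, a]] = [[0.1481, 0.0556],
 [0.0556, 0.0833]].

Step 3 — form the quadratic (x - mu)^T · Sigma^{-1} · (x - mu):
  Sigma^{-1} · (x - mu) = (0.2963, 0.1111).
  (x - mu)^T · [Sigma^{-1} · (x - mu)] = (2)·(0.2963) + (0)·(0.1111) = 0.5926.

Step 4 — take square root: d = √(0.5926) ≈ 0.7698.

d(x, mu) = √(0.5926) ≈ 0.7698


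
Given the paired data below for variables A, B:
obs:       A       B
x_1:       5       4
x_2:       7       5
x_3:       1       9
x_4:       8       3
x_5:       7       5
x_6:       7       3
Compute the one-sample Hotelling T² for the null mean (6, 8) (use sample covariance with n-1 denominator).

Step 1 — sample mean vector:
  mean(A) = (5 + 7 + 1 + 8 + 7 + 7) / 6 = 35/6 = 5.8333
  mean(B) = (4 + 5 + 9 + 3 + 5 + 3) / 6 = 29/6 = 4.8333
  x̄ = (5.8333, 4.8333),  deviation x̄ - mu_0 = (5.8333, 4.8333) - (6, 8) = (-0.1667, -3.1667).

Step 2 — sample covariance matrix, S[i,j] = (1/(n-1)) · Σ_k (x_{k,i} - mean_i) · (x_{k,j} - mean_j), divisor n-1 = 5:
  S[A,A] = ((-0.8333)·(-0.8333) + (1.1667)·(1.1667) + (-4.8333)·(-4.8333) + (2.1667)·(2.1667) + (1.1667)·(1.1667) + (1.1667)·(1.1667)) / 5 = 32.8333/5 = 6.5667
  S[A,B] = ((-0.8333)·(-0.8333) + (1.1667)·(0.1667) + (-4.8333)·(4.1667) + (2.1667)·(-1.8333) + (1.1667)·(0.1667) + (1.1667)·(-1.8333)) / 5 = -25.1667/5 = -5.0333
  S[B,B] = ((-0.8333)·(-0.8333) + (0.1667)·(0.1667) + (4.1667)·(4.1667) + (-1.8333)·(-1.8333) + (0.1667)·(0.1667) + (-1.8333)·(-1.8333)) / 5 = 24.8333/5 = 4.9667
  S = [[6.5667, -5.0333],
 [-5.0333, 4.9667]].

Step 3 — invert S. det(S) = 6.5667·4.9667 - (-5.0333)² = 7.28.
  S^{-1} = (1/det) · [[d, -b], [-b, a]] = [[0.6822, 0.6914],
 [0.6914, 0.902]].

Step 4 — quadratic form (x̄ - mu_0)^T · S^{-1} · (x̄ - mu_0):
  S^{-1} · (x̄ - mu_0) = (-2.3031, -2.9716),
  (x̄ - mu_0)^T · [...] = (-0.1667)·(-2.3031) + (-3.1667)·(-2.9716) = 9.794.

Step 5 — scale by n: T² = 6 · 9.794 = 58.7637.

T² ≈ 58.7637


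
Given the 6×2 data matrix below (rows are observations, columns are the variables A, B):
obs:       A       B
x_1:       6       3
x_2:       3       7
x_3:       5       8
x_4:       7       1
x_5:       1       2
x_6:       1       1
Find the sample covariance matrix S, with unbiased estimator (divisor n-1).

Step 1 — column means:
  mean(A) = (6 + 3 + 5 + 7 + 1 + 1) / 6 = 23/6 = 3.8333
  mean(B) = (3 + 7 + 8 + 1 + 2 + 1) / 6 = 22/6 = 3.6667

Step 2 — sample covariance S[i,j] = (1/(n-1)) · Σ_k (x_{k,i} - mean_i) · (x_{k,j} - mean_j), with n-1 = 5.
  S[A,A] = ((2.1667)·(2.1667) + (-0.8333)·(-0.8333) + (1.1667)·(1.1667) + (3.1667)·(3.1667) + (-2.8333)·(-2.8333) + (-2.8333)·(-2.8333)) / 5 = 32.8333/5 = 6.5667
  S[A,B] = ((2.1667)·(-0.6667) + (-0.8333)·(3.3333) + (1.1667)·(4.3333) + (3.1667)·(-2.6667) + (-2.8333)·(-1.6667) + (-2.8333)·(-2.6667)) / 5 = 4.6667/5 = 0.9333
  S[B,B] = ((-0.6667)·(-0.6667) + (3.3333)·(3.3333) + (4.3333)·(4.3333) + (-2.6667)·(-2.6667) + (-1.6667)·(-1.6667) + (-2.6667)·(-2.6667)) / 5 = 47.3333/5 = 9.4667

S is symmetric (S[j,i] = S[i,j]). Assembling:

S = [[6.5667, 0.9333],
 [0.9333, 9.4667]]


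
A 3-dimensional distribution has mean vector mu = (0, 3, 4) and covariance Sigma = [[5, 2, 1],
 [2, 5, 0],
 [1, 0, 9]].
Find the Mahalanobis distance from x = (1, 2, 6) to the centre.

Step 1 — centre the observation: (x - mu) = (1, -1, 2).

Step 2 — invert Sigma (cofactor / det for 3×3, or solve directly):
  Sigma^{-1} = [[0.2446, -0.0978, -0.0272],
 [-0.0978, 0.2391, 0.0109],
 [-0.0272, 0.0109, 0.1141]].

Step 3 — form the quadratic (x - mu)^T · Sigma^{-1} · (x - mu):
  Sigma^{-1} · (x - mu) = (0.288, -0.3152, 0.1902).
  (x - mu)^T · [Sigma^{-1} · (x - mu)] = (1)·(0.288) + (-1)·(-0.3152) + (2)·(0.1902) = 0.9837.

Step 4 — take square root: d = √(0.9837) ≈ 0.9918.

d(x, mu) = √(0.9837) ≈ 0.9918


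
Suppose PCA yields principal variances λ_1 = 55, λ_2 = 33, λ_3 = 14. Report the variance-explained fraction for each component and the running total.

Step 1 — total variance = trace(Sigma) = Σ λ_i = 55 + 33 + 14 = 102.

Step 2 — fraction explained by component i = λ_i / Σ λ:
  PC1: 55/102 = 0.5392
  PC2: 33/102 = 0.3235
  PC3: 14/102 = 0.1373

Step 3 — cumulative fraction after k components = (λ_1 + ... + λ_k) / Σ λ:
  k = 1: 55/102 = 0.5392
  k = 2: (55 + 33)/102 = 88/102 = 0.8627
  k = 3: (55 + 33 + 14)/102 = 102/102 = 1

Summary (fraction, with percent):

explained: PC1 0.5392 (53.92%), PC2 0.3235 (32.35%), PC3 0.1373 (13.73%);  cumulative: 0.5392, 0.8627, 1


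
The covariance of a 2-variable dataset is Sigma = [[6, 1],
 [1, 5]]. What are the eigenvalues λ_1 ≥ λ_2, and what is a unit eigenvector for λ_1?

Step 1 — characteristic polynomial of 2×2 Sigma:
  det(Sigma - λI) = λ² - trace · λ + det = 0.
  trace = 6 + 5 = 11, det = 6·5 - (1)² = 29.
Step 2 — discriminant:
  Δ = trace² - 4·det = 121 - 116 = 5.
Step 3 — eigenvalues:
  λ = (trace ± √Δ)/2 = (11 ± 2.2361)/2,
  λ_1 = 6.618,  λ_2 = 4.382.

Step 4 — unit eigenvector for λ_1: solve (Sigma - λ_1 I)v = 0. First row:
  (6 - 6.618)·v_x + (1)·v_y = 0, i.e. (-0.618)·v_x + (1)·v_y = 0,
  so v ∝ (b, λ_1 - a) = (1, 0.618) = u.
  ||u|| = √((1)² + (0.618)²) = √(1.382) ≈ 1.1756,
  v_1 = u/||u|| ≈ (0.8507, 0.5257) (||v_1|| = 1).

λ_1 = 6.618,  λ_2 = 4.382;  v_1 ≈ (0.8507, 0.5257)


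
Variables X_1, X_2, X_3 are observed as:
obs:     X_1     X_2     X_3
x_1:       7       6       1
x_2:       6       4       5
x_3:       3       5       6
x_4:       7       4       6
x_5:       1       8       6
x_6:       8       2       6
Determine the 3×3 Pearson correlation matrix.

Step 1 — column means:
  mean(X_1) = (7 + 6 + 3 + 7 + 1 + 8) / 6 = 32/6 = 5.3333
  mean(X_2) = (6 + 4 + 5 + 4 + 8 + 2) / 6 = 29/6 = 4.8333
  mean(X_3) = (1 + 5 + 6 + 6 + 6 + 6) / 6 = 30/6 = 5

Step 2 — sample variances and covariances s[i,j] = (1/(n-1)) · Σ_k (x_{k,i} - mean_i) · (x_{k,j} - mean_j), with n-1 = 5:
  s[X_1,X_1] = ((1.6667)·(1.6667) + (0.6667)·(0.6667) + (-2.3333)·(-2.3333) + (1.6667)·(1.6667) + (-4.3333)·(-4.3333) + (2.6667)·(2.6667)) / 5 = 37.3333/5 = 7.4667
  s[X_1,X_2] = ((1.6667)·(1.1667) + (0.6667)·(-0.8333) + (-2.3333)·(0.1667) + (1.6667)·(-0.8333) + (-4.3333)·(3.1667) + (2.6667)·(-2.8333)) / 5 = -21.6667/5 = -4.3333
  s[X_1,X_3] = ((1.6667)·(-4) + (0.6667)·(0) + (-2.3333)·(1) + (1.6667)·(1) + (-4.3333)·(1) + (2.6667)·(1)) / 5 = -9/5 = -1.8
  s[X_2,X_2] = ((1.1667)·(1.1667) + (-0.8333)·(-0.8333) + (0.1667)·(0.1667) + (-0.8333)·(-0.8333) + (3.1667)·(3.1667) + (-2.8333)·(-2.8333)) / 5 = 20.8333/5 = 4.1667
  s[X_2,X_3] = ((1.1667)·(-4) + (-0.8333)·(0) + (0.1667)·(1) + (-0.8333)·(1) + (3.1667)·(1) + (-2.8333)·(1)) / 5 = -5/5 = -1
  s[X_3,X_3] = ((-4)·(-4) + (0)·(0) + (1)·(1) + (1)·(1) + (1)·(1) + (1)·(1)) / 5 = 20/5 = 4
  Sample standard deviations s_i = √(s[i,i]):
  s(X_1) = √(7.4667) = 2.7325
  s(X_2) = √(4.1667) = 2.0412
  s(X_3) = √(4) = 2

Step 3 — r_{ij} = s_{ij} / (s_i · s_j):
  r[X_1,X_1] = 1 (diagonal).
  r[X_1,X_2] = -4.3333 / (2.7325 · 2.0412) = -4.3333 / 5.5777 = -0.7769
  r[X_1,X_3] = -1.8 / (2.7325 · 2) = -1.8 / 5.465 = -0.3294
  r[X_2,X_2] = 1 (diagonal).
  r[X_2,X_3] = -1 / (2.0412 · 2) = -1 / 4.0825 = -0.2449
  r[X_3,X_3] = 1 (diagonal).

R is symmetric with unit diagonal. Assembling:

R = [[1, -0.7769, -0.3294],
 [-0.7769, 1, -0.2449],
 [-0.3294, -0.2449, 1]]


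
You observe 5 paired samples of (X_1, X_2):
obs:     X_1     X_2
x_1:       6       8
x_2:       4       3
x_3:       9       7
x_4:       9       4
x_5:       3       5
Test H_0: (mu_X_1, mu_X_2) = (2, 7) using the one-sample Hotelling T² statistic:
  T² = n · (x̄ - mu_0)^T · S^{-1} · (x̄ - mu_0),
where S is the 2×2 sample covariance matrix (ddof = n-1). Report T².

Step 1 — sample mean vector:
  mean(X_1) = (6 + 4 + 9 + 9 + 3) / 5 = 31/5 = 6.2
  mean(X_2) = (8 + 3 + 7 + 4 + 5) / 5 = 27/5 = 5.4
  x̄ = (6.2, 5.4),  deviation x̄ - mu_0 = (6.2, 5.4) - (2, 7) = (4.2, -1.6).

Step 2 — sample covariance matrix, S[i,j] = (1/(n-1)) · Σ_k (x_{k,i} - mean_i) · (x_{k,j} - mean_j), divisor n-1 = 4:
  S[X_1,X_1] = ((-0.2)·(-0.2) + (-2.2)·(-2.2) + (2.8)·(2.8) + (2.8)·(2.8) + (-3.2)·(-3.2)) / 4 = 30.8/4 = 7.7
  S[X_1,X_2] = ((-0.2)·(2.6) + (-2.2)·(-2.4) + (2.8)·(1.6) + (2.8)·(-1.4) + (-3.2)·(-0.4)) / 4 = 6.6/4 = 1.65
  S[X_2,X_2] = ((2.6)·(2.6) + (-2.4)·(-2.4) + (1.6)·(1.6) + (-1.4)·(-1.4) + (-0.4)·(-0.4)) / 4 = 17.2/4 = 4.3
  S = [[7.7, 1.65],
 [1.65, 4.3]].

Step 3 — invert S. det(S) = 7.7·4.3 - (1.65)² = 30.3875.
  S^{-1} = (1/det) · [[d, -b], [-b, a]] = [[0.1415, -0.0543],
 [-0.0543, 0.2534]].

Step 4 — quadratic form (x̄ - mu_0)^T · S^{-1} · (x̄ - mu_0):
  S^{-1} · (x̄ - mu_0) = (0.6812, -0.6335),
  (x̄ - mu_0)^T · [...] = (4.2)·(0.6812) + (-1.6)·(-0.6335) = 3.8746.

Step 5 — scale by n: T² = 5 · 3.8746 = 19.3731.

T² ≈ 19.3731


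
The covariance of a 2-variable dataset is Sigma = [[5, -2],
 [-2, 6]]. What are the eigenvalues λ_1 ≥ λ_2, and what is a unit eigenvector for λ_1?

Step 1 — characteristic polynomial of 2×2 Sigma:
  det(Sigma - λI) = λ² - trace · λ + det = 0.
  trace = 5 + 6 = 11, det = 5·6 - (-2)² = 26.
Step 2 — discriminant:
  Δ = trace² - 4·det = 121 - 104 = 17.
Step 3 — eigenvalues:
  λ = (trace ± √Δ)/2 = (11 ± 4.1231)/2,
  λ_1 = 7.5616,  λ_2 = 3.4384.

Step 4 — unit eigenvector for λ_1: solve (Sigma - λ_1 I)v = 0. First row:
  (5 - 7.5616)·v_x + (-2)·v_y = 0, i.e. (-2.5616)·v_x + (-2)·v_y = 0,
  so v ∝ (b, λ_1 - a) = (-2, 2.5616); multiply by -1 so the first entry is positive: u = (2, -2.5616).
  ||u|| = √((2)² + (-2.5616)²) = √(10.5616) ≈ 3.2499,
  v_1 = u/||u|| ≈ (0.6154, -0.7882) (||v_1|| = 1).

λ_1 = 7.5616,  λ_2 = 3.4384;  v_1 ≈ (0.6154, -0.7882)


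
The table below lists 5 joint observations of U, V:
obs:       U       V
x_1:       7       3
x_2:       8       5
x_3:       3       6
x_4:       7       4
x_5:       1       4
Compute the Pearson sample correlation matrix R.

Step 1 — column means:
  mean(U) = (7 + 8 + 3 + 7 + 1) / 5 = 26/5 = 5.2
  mean(V) = (3 + 5 + 6 + 4 + 4) / 5 = 22/5 = 4.4

Step 2 — sample variances and covariances s[i,j] = (1/(n-1)) · Σ_k (x_{k,i} - mean_i) · (x_{k,j} - mean_j), with n-1 = 4:
  s[U,U] = ((1.8)·(1.8) + (2.8)·(2.8) + (-2.2)·(-2.2) + (1.8)·(1.8) + (-4.2)·(-4.2)) / 4 = 36.8/4 = 9.2
  s[U,V] = ((1.8)·(-1.4) + (2.8)·(0.6) + (-2.2)·(1.6) + (1.8)·(-0.4) + (-4.2)·(-0.4)) / 4 = -3.4/4 = -0.85
  s[V,V] = ((-1.4)·(-1.4) + (0.6)·(0.6) + (1.6)·(1.6) + (-0.4)·(-0.4) + (-0.4)·(-0.4)) / 4 = 5.2/4 = 1.3
  Sample standard deviations s_i = √(s[i,i]):
  s(U) = √(9.2) = 3.0332
  s(V) = √(1.3) = 1.1402

Step 3 — r_{ij} = s_{ij} / (s_i · s_j):
  r[U,U] = 1 (diagonal).
  r[U,V] = -0.85 / (3.0332 · 1.1402) = -0.85 / 3.4583 = -0.2458
  r[V,V] = 1 (diagonal).

R is symmetric with unit diagonal. Assembling:

R = [[1, -0.2458],
 [-0.2458, 1]]


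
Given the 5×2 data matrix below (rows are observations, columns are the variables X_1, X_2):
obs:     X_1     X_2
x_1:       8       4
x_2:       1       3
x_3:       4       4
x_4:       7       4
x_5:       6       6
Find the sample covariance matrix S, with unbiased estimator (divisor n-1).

Step 1 — column means:
  mean(X_1) = (8 + 1 + 4 + 7 + 6) / 5 = 26/5 = 5.2
  mean(X_2) = (4 + 3 + 4 + 4 + 6) / 5 = 21/5 = 4.2

Step 2 — sample covariance S[i,j] = (1/(n-1)) · Σ_k (x_{k,i} - mean_i) · (x_{k,j} - mean_j), with n-1 = 4.
  S[X_1,X_1] = ((2.8)·(2.8) + (-4.2)·(-4.2) + (-1.2)·(-1.2) + (1.8)·(1.8) + (0.8)·(0.8)) / 4 = 30.8/4 = 7.7
  S[X_1,X_2] = ((2.8)·(-0.2) + (-4.2)·(-1.2) + (-1.2)·(-0.2) + (1.8)·(-0.2) + (0.8)·(1.8)) / 4 = 5.8/4 = 1.45
  S[X_2,X_2] = ((-0.2)·(-0.2) + (-1.2)·(-1.2) + (-0.2)·(-0.2) + (-0.2)·(-0.2) + (1.8)·(1.8)) / 4 = 4.8/4 = 1.2

S is symmetric (S[j,i] = S[i,j]). Assembling:

S = [[7.7, 1.45],
 [1.45, 1.2]]


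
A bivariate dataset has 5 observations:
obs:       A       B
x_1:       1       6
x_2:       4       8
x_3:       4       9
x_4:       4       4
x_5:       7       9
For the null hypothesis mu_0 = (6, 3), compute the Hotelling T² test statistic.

Step 1 — sample mean vector:
  mean(A) = (1 + 4 + 4 + 4 + 7) / 5 = 20/5 = 4
  mean(B) = (6 + 8 + 9 + 4 + 9) / 5 = 36/5 = 7.2
  x̄ = (4, 7.2),  deviation x̄ - mu_0 = (4, 7.2) - (6, 3) = (-2, 4.2).

Step 2 — sample covariance matrix, S[i,j] = (1/(n-1)) · Σ_k (x_{k,i} - mean_i) · (x_{k,j} - mean_j), divisor n-1 = 4:
  S[A,A] = ((-3)·(-3) + (0)·(0) + (0)·(0) + (0)·(0) + (3)·(3)) / 4 = 18/4 = 4.5
  S[A,B] = ((-3)·(-1.2) + (0)·(0.8) + (0)·(1.8) + (0)·(-3.2) + (3)·(1.8)) / 4 = 9/4 = 2.25
  S[B,B] = ((-1.2)·(-1.2) + (0.8)·(0.8) + (1.8)·(1.8) + (-3.2)·(-3.2) + (1.8)·(1.8)) / 4 = 18.8/4 = 4.7
  S = [[4.5, 2.25],
 [2.25, 4.7]].

Step 3 — invert S. det(S) = 4.5·4.7 - (2.25)² = 16.0875.
  S^{-1} = (1/det) · [[d, -b], [-b, a]] = [[0.2922, -0.1399],
 [-0.1399, 0.2797]].

Step 4 — quadratic form (x̄ - mu_0)^T · S^{-1} · (x̄ - mu_0):
  S^{-1} · (x̄ - mu_0) = (-1.1717, 1.4545),
  (x̄ - mu_0)^T · [...] = (-2)·(-1.1717) + (4.2)·(1.4545) = 8.4525.

Step 5 — scale by n: T² = 5 · 8.4525 = 42.2626.

T² ≈ 42.2626


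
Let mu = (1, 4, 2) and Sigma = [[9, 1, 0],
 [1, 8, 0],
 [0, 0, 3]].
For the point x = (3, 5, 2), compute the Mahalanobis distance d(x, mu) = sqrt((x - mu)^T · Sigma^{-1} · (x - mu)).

Step 1 — centre the observation: (x - mu) = (2, 1, 0).

Step 2 — invert Sigma (cofactor / det for 3×3, or solve directly):
  Sigma^{-1} = [[0.1127, -0.0141, 0],
 [-0.0141, 0.1268, 0],
 [0, 0, 0.3333]].

Step 3 — form the quadratic (x - mu)^T · Sigma^{-1} · (x - mu):
  Sigma^{-1} · (x - mu) = (0.2113, 0.0986, 0).
  (x - mu)^T · [Sigma^{-1} · (x - mu)] = (2)·(0.2113) + (1)·(0.0986) + (0)·(0) = 0.5211.

Step 4 — take square root: d = √(0.5211) ≈ 0.7219.

d(x, mu) = √(0.5211) ≈ 0.7219


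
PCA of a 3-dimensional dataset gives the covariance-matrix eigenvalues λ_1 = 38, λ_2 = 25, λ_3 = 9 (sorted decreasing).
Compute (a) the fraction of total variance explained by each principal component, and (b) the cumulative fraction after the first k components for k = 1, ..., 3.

Step 1 — total variance = trace(Sigma) = Σ λ_i = 38 + 25 + 9 = 72.

Step 2 — fraction explained by component i = λ_i / Σ λ:
  PC1: 38/72 = 0.5278
  PC2: 25/72 = 0.3472
  PC3: 9/72 = 0.125

Step 3 — cumulative fraction after k components = (λ_1 + ... + λ_k) / Σ λ:
  k = 1: 38/72 = 0.5278
  k = 2: (38 + 25)/72 = 63/72 = 0.875
  k = 3: (38 + 25 + 9)/72 = 72/72 = 1

Summary (fraction, with percent):

explained: PC1 0.5278 (52.78%), PC2 0.3472 (34.72%), PC3 0.125 (12.5%);  cumulative: 0.5278, 0.875, 1


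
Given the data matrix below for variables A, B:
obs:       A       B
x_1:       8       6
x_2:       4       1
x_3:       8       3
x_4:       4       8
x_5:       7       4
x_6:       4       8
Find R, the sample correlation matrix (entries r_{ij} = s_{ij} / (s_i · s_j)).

Step 1 — column means:
  mean(A) = (8 + 4 + 8 + 4 + 7 + 4) / 6 = 35/6 = 5.8333
  mean(B) = (6 + 1 + 3 + 8 + 4 + 8) / 6 = 30/6 = 5

Step 2 — sample variances and covariances s[i,j] = (1/(n-1)) · Σ_k (x_{k,i} - mean_i) · (x_{k,j} - mean_j), with n-1 = 5:
  s[A,A] = ((2.1667)·(2.1667) + (-1.8333)·(-1.8333) + (2.1667)·(2.1667) + (-1.8333)·(-1.8333) + (1.1667)·(1.1667) + (-1.8333)·(-1.8333)) / 5 = 20.8333/5 = 4.1667
  s[A,B] = ((2.1667)·(1) + (-1.8333)·(-4) + (2.1667)·(-2) + (-1.8333)·(3) + (1.1667)·(-1) + (-1.8333)·(3)) / 5 = -7/5 = -1.4
  s[B,B] = ((1)·(1) + (-4)·(-4) + (-2)·(-2) + (3)·(3) + (-1)·(-1) + (3)·(3)) / 5 = 40/5 = 8
  Sample standard deviations s_i = √(s[i,i]):
  s(A) = √(4.1667) = 2.0412
  s(B) = √(8) = 2.8284

Step 3 — r_{ij} = s_{ij} / (s_i · s_j):
  r[A,A] = 1 (diagonal).
  r[A,B] = -1.4 / (2.0412 · 2.8284) = -1.4 / 5.7735 = -0.2425
  r[B,B] = 1 (diagonal).

R is symmetric with unit diagonal. Assembling:

R = [[1, -0.2425],
 [-0.2425, 1]]


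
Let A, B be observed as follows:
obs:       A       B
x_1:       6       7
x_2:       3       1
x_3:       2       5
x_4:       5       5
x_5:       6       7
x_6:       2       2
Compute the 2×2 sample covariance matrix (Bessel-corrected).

Step 1 — column means:
  mean(A) = (6 + 3 + 2 + 5 + 6 + 2) / 6 = 24/6 = 4
  mean(B) = (7 + 1 + 5 + 5 + 7 + 2) / 6 = 27/6 = 4.5

Step 2 — sample covariance S[i,j] = (1/(n-1)) · Σ_k (x_{k,i} - mean_i) · (x_{k,j} - mean_j), with n-1 = 5.
  S[A,A] = ((2)·(2) + (-1)·(-1) + (-2)·(-2) + (1)·(1) + (2)·(2) + (-2)·(-2)) / 5 = 18/5 = 3.6
  S[A,B] = ((2)·(2.5) + (-1)·(-3.5) + (-2)·(0.5) + (1)·(0.5) + (2)·(2.5) + (-2)·(-2.5)) / 5 = 18/5 = 3.6
  S[B,B] = ((2.5)·(2.5) + (-3.5)·(-3.5) + (0.5)·(0.5) + (0.5)·(0.5) + (2.5)·(2.5) + (-2.5)·(-2.5)) / 5 = 31.5/5 = 6.3

S is symmetric (S[j,i] = S[i,j]). Assembling:

S = [[3.6, 3.6],
 [3.6, 6.3]]


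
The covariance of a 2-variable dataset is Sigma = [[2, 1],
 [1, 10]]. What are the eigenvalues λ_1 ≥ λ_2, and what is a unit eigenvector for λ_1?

Step 1 — characteristic polynomial of 2×2 Sigma:
  det(Sigma - λI) = λ² - trace · λ + det = 0.
  trace = 2 + 10 = 12, det = 2·10 - (1)² = 19.
Step 2 — discriminant:
  Δ = trace² - 4·det = 144 - 76 = 68.
Step 3 — eigenvalues:
  λ = (trace ± √Δ)/2 = (12 ± 8.2462)/2,
  λ_1 = 10.1231,  λ_2 = 1.8769.

Step 4 — unit eigenvector for λ_1: solve (Sigma - λ_1 I)v = 0. First row:
  (2 - 10.1231)·v_x + (1)·v_y = 0, i.e. (-8.1231)·v_x + (1)·v_y = 0,
  so v ∝ (b, λ_1 - a) = (1, 8.1231) = u.
  ||u|| = √((1)² + (8.1231)²) = √(66.9848) ≈ 8.1844,
  v_1 = u/||u|| ≈ (0.1222, 0.9925) (||v_1|| = 1).

λ_1 = 10.1231,  λ_2 = 1.8769;  v_1 ≈ (0.1222, 0.9925)


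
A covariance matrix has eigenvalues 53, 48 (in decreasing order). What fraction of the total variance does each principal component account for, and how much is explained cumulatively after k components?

Step 1 — total variance = trace(Sigma) = Σ λ_i = 53 + 48 = 101.

Step 2 — fraction explained by component i = λ_i / Σ λ:
  PC1: 53/101 = 0.5248
  PC2: 48/101 = 0.4752

Step 3 — cumulative fraction after k components = (λ_1 + ... + λ_k) / Σ λ:
  k = 1: 53/101 = 0.5248
  k = 2: (53 + 48)/101 = 101/101 = 1

Summary (fraction, with percent):

explained: PC1 0.5248 (52.48%), PC2 0.4752 (47.52%);  cumulative: 0.5248, 1


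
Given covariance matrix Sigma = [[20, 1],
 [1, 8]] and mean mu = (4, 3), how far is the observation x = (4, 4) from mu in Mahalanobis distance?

Step 1 — centre the observation: (x - mu) = (0, 1).

Step 2 — invert Sigma. det(Sigma) = 20·8 - (1)² = 159.
  Sigma^{-1} = (1/det) · [[d, -b], [-b, a]] = [[0.0503, -0.0063],
 [-0.0063, 0.1258]].

Step 3 — form the quadratic (x - mu)^T · Sigma^{-1} · (x - mu):
  Sigma^{-1} · (x - mu) = (-0.0063, 0.1258).
  (x - mu)^T · [Sigma^{-1} · (x - mu)] = (0)·(-0.0063) + (1)·(0.1258) = 0.1258.

Step 4 — take square root: d = √(0.1258) ≈ 0.3547.

d(x, mu) = √(0.1258) ≈ 0.3547


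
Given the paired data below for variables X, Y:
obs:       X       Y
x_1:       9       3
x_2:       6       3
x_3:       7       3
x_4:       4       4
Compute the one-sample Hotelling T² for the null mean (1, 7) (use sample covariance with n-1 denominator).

Step 1 — sample mean vector:
  mean(X) = (9 + 6 + 7 + 4) / 4 = 26/4 = 6.5
  mean(Y) = (3 + 3 + 3 + 4) / 4 = 13/4 = 3.25
  x̄ = (6.5, 3.25),  deviation x̄ - mu_0 = (6.5, 3.25) - (1, 7) = (5.5, -3.75).

Step 2 — sample covariance matrix, S[i,j] = (1/(n-1)) · Σ_k (x_{k,i} - mean_i) · (x_{k,j} - mean_j), divisor n-1 = 3:
  S[X,X] = ((2.5)·(2.5) + (-0.5)·(-0.5) + (0.5)·(0.5) + (-2.5)·(-2.5)) / 3 = 13/3 = 4.3333
  S[X,Y] = ((2.5)·(-0.25) + (-0.5)·(-0.25) + (0.5)·(-0.25) + (-2.5)·(0.75)) / 3 = -2.5/3 = -0.8333
  S[Y,Y] = ((-0.25)·(-0.25) + (-0.25)·(-0.25) + (-0.25)·(-0.25) + (0.75)·(0.75)) / 3 = 0.75/3 = 0.25
  S = [[4.3333, -0.8333],
 [-0.8333, 0.25]].

Step 3 — invert S. det(S) = 4.3333·0.25 - (-0.8333)² = 0.3889.
  S^{-1} = (1/det) · [[d, -b], [-b, a]] = [[0.6429, 2.1429],
 [2.1429, 11.1429]].

Step 4 — quadratic form (x̄ - mu_0)^T · S^{-1} · (x̄ - mu_0):
  S^{-1} · (x̄ - mu_0) = (-4.5, -30),
  (x̄ - mu_0)^T · [...] = (5.5)·(-4.5) + (-3.75)·(-30) = 87.75.

Step 5 — scale by n: T² = 4 · 87.75 = 351.

T² ≈ 351


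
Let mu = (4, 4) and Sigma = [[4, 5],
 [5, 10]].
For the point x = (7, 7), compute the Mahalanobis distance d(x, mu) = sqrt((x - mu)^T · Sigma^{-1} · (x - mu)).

Step 1 — centre the observation: (x - mu) = (3, 3).

Step 2 — invert Sigma. det(Sigma) = 4·10 - (5)² = 15.
  Sigma^{-1} = (1/det) · [[d, -b], [-b, a]] = [[0.6667, -0.3333],
 [-0.3333, 0.2667]].

Step 3 — form the quadratic (x - mu)^T · Sigma^{-1} · (x - mu):
  Sigma^{-1} · (x - mu) = (1, -0.2).
  (x - mu)^T · [Sigma^{-1} · (x - mu)] = (3)·(1) + (3)·(-0.2) = 2.4.

Step 4 — take square root: d = √(2.4) ≈ 1.5492.

d(x, mu) = √(2.4) ≈ 1.5492


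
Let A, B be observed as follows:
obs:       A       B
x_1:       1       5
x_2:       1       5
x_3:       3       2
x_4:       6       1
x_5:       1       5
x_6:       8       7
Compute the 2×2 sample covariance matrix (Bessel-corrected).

Step 1 — column means:
  mean(A) = (1 + 1 + 3 + 6 + 1 + 8) / 6 = 20/6 = 3.3333
  mean(B) = (5 + 5 + 2 + 1 + 5 + 7) / 6 = 25/6 = 4.1667

Step 2 — sample covariance S[i,j] = (1/(n-1)) · Σ_k (x_{k,i} - mean_i) · (x_{k,j} - mean_j), with n-1 = 5.
  S[A,A] = ((-2.3333)·(-2.3333) + (-2.3333)·(-2.3333) + (-0.3333)·(-0.3333) + (2.6667)·(2.6667) + (-2.3333)·(-2.3333) + (4.6667)·(4.6667)) / 5 = 45.3333/5 = 9.0667
  S[A,B] = ((-2.3333)·(0.8333) + (-2.3333)·(0.8333) + (-0.3333)·(-2.1667) + (2.6667)·(-3.1667) + (-2.3333)·(0.8333) + (4.6667)·(2.8333)) / 5 = -0.3333/5 = -0.0667
  S[B,B] = ((0.8333)·(0.8333) + (0.8333)·(0.8333) + (-2.1667)·(-2.1667) + (-3.1667)·(-3.1667) + (0.8333)·(0.8333) + (2.8333)·(2.8333)) / 5 = 24.8333/5 = 4.9667

S is symmetric (S[j,i] = S[i,j]). Assembling:

S = [[9.0667, -0.0667],
 [-0.0667, 4.9667]]


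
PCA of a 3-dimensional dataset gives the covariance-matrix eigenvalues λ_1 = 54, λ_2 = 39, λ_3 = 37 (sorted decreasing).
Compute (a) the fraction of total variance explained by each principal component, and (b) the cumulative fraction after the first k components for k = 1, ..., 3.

Step 1 — total variance = trace(Sigma) = Σ λ_i = 54 + 39 + 37 = 130.

Step 2 — fraction explained by component i = λ_i / Σ λ:
  PC1: 54/130 = 0.4154
  PC2: 39/130 = 0.3
  PC3: 37/130 = 0.2846

Step 3 — cumulative fraction after k components = (λ_1 + ... + λ_k) / Σ λ:
  k = 1: 54/130 = 0.4154
  k = 2: (54 + 39)/130 = 93/130 = 0.7154
  k = 3: (54 + 39 + 37)/130 = 130/130 = 1

Summary (fraction, with percent):

explained: PC1 0.4154 (41.54%), PC2 0.3 (30%), PC3 0.2846 (28.46%);  cumulative: 0.4154, 0.7154, 1


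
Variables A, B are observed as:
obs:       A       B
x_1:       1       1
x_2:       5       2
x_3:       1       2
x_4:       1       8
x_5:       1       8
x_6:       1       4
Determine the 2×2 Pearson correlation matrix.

Step 1 — column means:
  mean(A) = (1 + 5 + 1 + 1 + 1 + 1) / 6 = 10/6 = 1.6667
  mean(B) = (1 + 2 + 2 + 8 + 8 + 4) / 6 = 25/6 = 4.1667

Step 2 — sample variances and covariances s[i,j] = (1/(n-1)) · Σ_k (x_{k,i} - mean_i) · (x_{k,j} - mean_j), with n-1 = 5:
  s[A,A] = ((-0.6667)·(-0.6667) + (3.3333)·(3.3333) + (-0.6667)·(-0.6667) + (-0.6667)·(-0.6667) + (-0.6667)·(-0.6667) + (-0.6667)·(-0.6667)) / 5 = 13.3333/5 = 2.6667
  s[A,B] = ((-0.6667)·(-3.1667) + (3.3333)·(-2.1667) + (-0.6667)·(-2.1667) + (-0.6667)·(3.8333) + (-0.6667)·(3.8333) + (-0.6667)·(-0.1667)) / 5 = -8.6667/5 = -1.7333
  s[B,B] = ((-3.1667)·(-3.1667) + (-2.1667)·(-2.1667) + (-2.1667)·(-2.1667) + (3.8333)·(3.8333) + (3.8333)·(3.8333) + (-0.1667)·(-0.1667)) / 5 = 48.8333/5 = 9.7667
  Sample standard deviations s_i = √(s[i,i]):
  s(A) = √(2.6667) = 1.633
  s(B) = √(9.7667) = 3.1252

Step 3 — r_{ij} = s_{ij} / (s_i · s_j):
  r[A,A] = 1 (diagonal).
  r[A,B] = -1.7333 / (1.633 · 3.1252) = -1.7333 / 5.1034 = -0.3396
  r[B,B] = 1 (diagonal).

R is symmetric with unit diagonal. Assembling:

R = [[1, -0.3396],
 [-0.3396, 1]]
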